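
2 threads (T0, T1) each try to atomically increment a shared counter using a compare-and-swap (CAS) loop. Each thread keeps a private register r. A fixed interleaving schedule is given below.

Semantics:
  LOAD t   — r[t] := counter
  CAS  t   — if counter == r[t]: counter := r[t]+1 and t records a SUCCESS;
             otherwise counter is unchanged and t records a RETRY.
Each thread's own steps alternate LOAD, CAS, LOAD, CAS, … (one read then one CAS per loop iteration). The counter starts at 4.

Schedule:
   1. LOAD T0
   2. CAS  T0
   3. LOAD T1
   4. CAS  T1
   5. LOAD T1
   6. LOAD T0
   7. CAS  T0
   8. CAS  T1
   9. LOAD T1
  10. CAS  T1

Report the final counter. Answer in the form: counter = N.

counter = 8

T0 LOAD — after: cnt=4, r=4 — load
T0 CAS — after: cnt=5, r=4 — ok
T1 LOAD — after: cnt=5, r=5 — load
T1 CAS — after: cnt=6, r=5 — ok
T1 LOAD — after: cnt=6, r=6 — load
T0 LOAD — after: cnt=6, r=6 — load
T0 CAS — after: cnt=7, r=6 — ok
T1 CAS — after: cnt=7, r=6 — retry
T1 LOAD — after: cnt=7, r=7 — load
T1 CAS — after: cnt=8, r=7 — ok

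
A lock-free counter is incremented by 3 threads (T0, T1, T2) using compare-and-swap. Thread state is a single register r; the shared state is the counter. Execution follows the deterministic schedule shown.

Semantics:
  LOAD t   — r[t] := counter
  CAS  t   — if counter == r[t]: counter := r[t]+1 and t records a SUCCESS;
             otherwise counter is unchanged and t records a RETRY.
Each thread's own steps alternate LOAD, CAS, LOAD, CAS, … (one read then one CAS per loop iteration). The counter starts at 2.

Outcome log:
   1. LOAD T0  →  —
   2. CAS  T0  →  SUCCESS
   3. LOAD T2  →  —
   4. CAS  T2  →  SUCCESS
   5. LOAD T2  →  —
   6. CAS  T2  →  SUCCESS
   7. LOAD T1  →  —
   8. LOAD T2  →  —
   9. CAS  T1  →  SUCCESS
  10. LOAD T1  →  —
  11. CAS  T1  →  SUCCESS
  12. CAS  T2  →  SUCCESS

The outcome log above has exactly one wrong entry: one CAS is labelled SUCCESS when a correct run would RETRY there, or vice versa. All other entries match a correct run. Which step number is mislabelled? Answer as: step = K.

step = 12

Reference trace:
[1] T0.load  rd  (counter 2, T0.r 2)
[2] T0.cas  hit  (counter 3, T0.r 2)
[3] T2.load  rd  (counter 3, T2.r 3)
[4] T2.cas  hit  (counter 4, T2.r 3)
[5] T2.load  rd  (counter 4, T2.r 4)
[6] T2.cas  hit  (counter 5, T2.r 4)
[7] T1.load  rd  (counter 5, T1.r 5)
[8] T2.load  rd  (counter 5, T2.r 5)
[9] T1.cas  hit  (counter 6, T1.r 5)
[10] T1.load  rd  (counter 6, T1.r 6)
[11] T1.cas  hit  (counter 7, T1.r 6)
[12] T2.cas  miss  (counter 7, T2.r 5)
Flip is step 12.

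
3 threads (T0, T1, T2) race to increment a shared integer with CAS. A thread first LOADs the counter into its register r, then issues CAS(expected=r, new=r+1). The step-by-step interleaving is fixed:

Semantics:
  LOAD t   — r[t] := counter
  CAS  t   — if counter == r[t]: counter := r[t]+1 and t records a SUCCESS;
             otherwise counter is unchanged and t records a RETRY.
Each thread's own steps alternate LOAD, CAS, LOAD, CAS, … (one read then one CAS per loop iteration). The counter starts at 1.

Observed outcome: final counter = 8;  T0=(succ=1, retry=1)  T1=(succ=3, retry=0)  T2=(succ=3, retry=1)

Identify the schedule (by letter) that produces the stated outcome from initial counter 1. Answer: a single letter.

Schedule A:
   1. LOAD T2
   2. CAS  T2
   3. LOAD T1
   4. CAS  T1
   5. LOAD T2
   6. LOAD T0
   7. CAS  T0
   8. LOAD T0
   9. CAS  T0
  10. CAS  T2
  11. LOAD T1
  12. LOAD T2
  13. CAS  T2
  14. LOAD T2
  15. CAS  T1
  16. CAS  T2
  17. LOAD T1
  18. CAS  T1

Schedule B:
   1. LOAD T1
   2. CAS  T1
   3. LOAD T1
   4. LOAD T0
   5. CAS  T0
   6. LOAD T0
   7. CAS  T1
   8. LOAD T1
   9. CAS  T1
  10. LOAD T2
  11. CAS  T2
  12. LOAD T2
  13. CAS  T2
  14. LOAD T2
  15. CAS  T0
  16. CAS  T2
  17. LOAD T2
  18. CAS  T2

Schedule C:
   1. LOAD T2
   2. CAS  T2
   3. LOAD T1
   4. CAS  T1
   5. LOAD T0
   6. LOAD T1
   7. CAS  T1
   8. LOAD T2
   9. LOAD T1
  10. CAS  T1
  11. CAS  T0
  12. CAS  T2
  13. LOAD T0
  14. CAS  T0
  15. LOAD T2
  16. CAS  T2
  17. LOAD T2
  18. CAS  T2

C

Run C:
T2 LOAD — after: cnt=1, r=1 — load
T2 CAS — after: cnt=2, r=1 — ok
T1 LOAD — after: cnt=2, r=2 — load
T1 CAS — after: cnt=3, r=2 — ok
T0 LOAD — after: cnt=3, r=3 — load
T1 LOAD — after: cnt=3, r=3 — load
T1 CAS — after: cnt=4, r=3 — ok
T2 LOAD — after: cnt=4, r=4 — load
T1 LOAD — after: cnt=4, r=4 — load
T1 CAS — after: cnt=5, r=4 — ok
T0 CAS — after: cnt=5, r=3 — retry
T2 CAS — after: cnt=5, r=4 — retry
T0 LOAD — after: cnt=5, r=5 — load
T0 CAS — after: cnt=6, r=5 — ok
T2 LOAD — after: cnt=6, r=6 — load
T2 CAS — after: cnt=7, r=6 — ok
T2 LOAD — after: cnt=7, r=7 — load
T2 CAS — after: cnt=8, r=7 — ok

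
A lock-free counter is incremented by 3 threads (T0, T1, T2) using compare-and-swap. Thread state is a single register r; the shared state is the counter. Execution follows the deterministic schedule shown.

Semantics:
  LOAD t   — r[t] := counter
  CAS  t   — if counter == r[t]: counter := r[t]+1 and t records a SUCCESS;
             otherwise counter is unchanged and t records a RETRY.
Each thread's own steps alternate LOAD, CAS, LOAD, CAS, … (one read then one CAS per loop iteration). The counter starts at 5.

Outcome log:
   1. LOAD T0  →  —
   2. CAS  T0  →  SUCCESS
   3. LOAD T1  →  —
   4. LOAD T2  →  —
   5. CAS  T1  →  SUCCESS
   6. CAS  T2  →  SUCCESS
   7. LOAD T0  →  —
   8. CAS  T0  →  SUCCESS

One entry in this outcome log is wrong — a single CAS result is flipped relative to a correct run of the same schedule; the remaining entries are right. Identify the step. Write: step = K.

step = 6

Correct run:
step 1: T0 LOAD ⇒ load; ctr=5 reg=5
step 2: T0 CAS ⇒ ok; ctr=6 reg=5
step 3: T1 LOAD ⇒ load; ctr=6 reg=6
step 4: T2 LOAD ⇒ load; ctr=6 reg=6
step 5: T1 CAS ⇒ ok; ctr=7 reg=6
step 6: T2 CAS ⇒ retry; ctr=7 reg=6
step 7: T0 LOAD ⇒ load; ctr=7 reg=7
step 8: T0 CAS ⇒ ok; ctr=8 reg=7
Flip is step 6.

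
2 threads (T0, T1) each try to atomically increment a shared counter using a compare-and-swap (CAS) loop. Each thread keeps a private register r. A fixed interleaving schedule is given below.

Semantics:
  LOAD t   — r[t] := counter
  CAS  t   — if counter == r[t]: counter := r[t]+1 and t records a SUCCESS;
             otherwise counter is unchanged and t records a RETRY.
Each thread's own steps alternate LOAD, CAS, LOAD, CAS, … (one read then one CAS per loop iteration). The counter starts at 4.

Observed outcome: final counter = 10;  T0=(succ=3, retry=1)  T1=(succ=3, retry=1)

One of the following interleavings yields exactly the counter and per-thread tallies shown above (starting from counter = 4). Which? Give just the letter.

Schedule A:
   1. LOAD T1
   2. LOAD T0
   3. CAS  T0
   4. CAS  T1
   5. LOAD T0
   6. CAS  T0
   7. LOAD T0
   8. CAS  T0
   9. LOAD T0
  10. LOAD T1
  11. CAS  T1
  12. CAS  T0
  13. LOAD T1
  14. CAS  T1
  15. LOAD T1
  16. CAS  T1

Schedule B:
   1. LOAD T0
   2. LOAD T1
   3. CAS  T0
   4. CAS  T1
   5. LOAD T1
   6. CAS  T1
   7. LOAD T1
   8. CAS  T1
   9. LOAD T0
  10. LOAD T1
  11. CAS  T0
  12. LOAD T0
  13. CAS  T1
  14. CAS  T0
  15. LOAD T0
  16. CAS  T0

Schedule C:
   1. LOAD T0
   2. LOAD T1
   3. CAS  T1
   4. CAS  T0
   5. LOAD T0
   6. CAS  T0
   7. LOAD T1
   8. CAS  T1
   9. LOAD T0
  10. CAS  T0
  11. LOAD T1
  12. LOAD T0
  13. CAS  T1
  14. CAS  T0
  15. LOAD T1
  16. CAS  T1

Tracing schedule A:
T1 LOAD — after: cnt=4, r=4 — load
T0 LOAD — after: cnt=4, r=4 — load
T0 CAS — after: cnt=5, r=4 — ok
T1 CAS — after: cnt=5, r=4 — retry
T0 LOAD — after: cnt=5, r=5 — load
T0 CAS — after: cnt=6, r=5 — ok
T0 LOAD — after: cnt=6, r=6 — load
T0 CAS — after: cnt=7, r=6 — ok
T0 LOAD — after: cnt=7, r=7 — load
T1 LOAD — after: cnt=7, r=7 — load
T1 CAS — after: cnt=8, r=7 — ok
T0 CAS — after: cnt=8, r=7 — retry
T1 LOAD — after: cnt=8, r=8 — load
T1 CAS — after: cnt=9, r=8 — ok
T1 LOAD — after: cnt=9, r=9 — load
T1 CAS — after: cnt=10, r=9 — ok

A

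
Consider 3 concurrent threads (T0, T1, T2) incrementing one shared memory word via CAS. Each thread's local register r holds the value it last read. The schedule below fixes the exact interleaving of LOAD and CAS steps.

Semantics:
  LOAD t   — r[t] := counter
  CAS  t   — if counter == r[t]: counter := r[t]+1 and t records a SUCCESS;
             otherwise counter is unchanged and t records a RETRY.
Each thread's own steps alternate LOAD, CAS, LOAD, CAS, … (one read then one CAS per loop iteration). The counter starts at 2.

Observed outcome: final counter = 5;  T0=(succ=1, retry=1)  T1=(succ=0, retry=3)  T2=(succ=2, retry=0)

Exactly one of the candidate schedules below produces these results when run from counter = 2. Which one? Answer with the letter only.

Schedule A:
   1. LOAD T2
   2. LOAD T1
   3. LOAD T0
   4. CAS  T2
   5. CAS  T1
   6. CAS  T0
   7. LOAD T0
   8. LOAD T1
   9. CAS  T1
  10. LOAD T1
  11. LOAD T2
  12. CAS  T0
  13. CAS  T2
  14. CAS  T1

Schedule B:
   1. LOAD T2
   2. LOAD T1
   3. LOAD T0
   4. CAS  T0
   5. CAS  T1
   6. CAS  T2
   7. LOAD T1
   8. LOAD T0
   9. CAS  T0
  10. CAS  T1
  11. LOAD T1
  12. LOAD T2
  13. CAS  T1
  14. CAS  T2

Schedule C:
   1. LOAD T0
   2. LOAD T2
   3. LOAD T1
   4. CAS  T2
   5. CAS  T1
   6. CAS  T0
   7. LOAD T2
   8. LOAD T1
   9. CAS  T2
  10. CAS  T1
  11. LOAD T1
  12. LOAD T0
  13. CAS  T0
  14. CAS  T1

C

Run C:
[1] T0.load  rd  (counter 2, T0.r 2)
[2] T2.load  rd  (counter 2, T2.r 2)
[3] T1.load  rd  (counter 2, T1.r 2)
[4] T2.cas  hit  (counter 3, T2.r 2)
[5] T1.cas  miss  (counter 3, T1.r 2)
[6] T0.cas  miss  (counter 3, T0.r 2)
[7] T2.load  rd  (counter 3, T2.r 3)
[8] T1.load  rd  (counter 3, T1.r 3)
[9] T2.cas  hit  (counter 4, T2.r 3)
[10] T1.cas  miss  (counter 4, T1.r 3)
[11] T1.load  rd  (counter 4, T1.r 4)
[12] T0.load  rd  (counter 4, T0.r 4)
[13] T0.cas  hit  (counter 5, T0.r 4)
[14] T1.cas  miss  (counter 5, T1.r 4)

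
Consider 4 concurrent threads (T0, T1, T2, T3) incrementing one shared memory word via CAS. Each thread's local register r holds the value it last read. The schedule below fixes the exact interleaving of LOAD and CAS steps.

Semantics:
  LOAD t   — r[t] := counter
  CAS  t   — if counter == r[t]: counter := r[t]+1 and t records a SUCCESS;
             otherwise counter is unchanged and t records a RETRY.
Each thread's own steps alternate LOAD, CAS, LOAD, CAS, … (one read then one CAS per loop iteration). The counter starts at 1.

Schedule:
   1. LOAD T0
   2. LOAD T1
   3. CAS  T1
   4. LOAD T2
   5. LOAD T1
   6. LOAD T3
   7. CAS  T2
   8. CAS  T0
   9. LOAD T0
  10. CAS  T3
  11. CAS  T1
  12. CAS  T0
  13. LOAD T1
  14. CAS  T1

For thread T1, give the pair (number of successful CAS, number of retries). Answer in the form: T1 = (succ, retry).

T1 = (2, 1)

1. LOAD T0 → mem=1 r[T0]=1 [LOAD]
2. LOAD T1 → mem=1 r[T1]=1 [LOAD]
3. CAS T1 → mem=2 r[T1]=1 [OK]
4. LOAD T2 → mem=2 r[T2]=2 [LOAD]
5. LOAD T1 → mem=2 r[T1]=2 [LOAD]
6. LOAD T3 → mem=2 r[T3]=2 [LOAD]
7. CAS T2 → mem=3 r[T2]=2 [OK]
8. CAS T0 → mem=3 r[T0]=1 [RETRY]
9. LOAD T0 → mem=3 r[T0]=3 [LOAD]
10. CAS T3 → mem=3 r[T3]=2 [RETRY]
11. CAS T1 → mem=3 r[T1]=2 [RETRY]
12. CAS T0 → mem=4 r[T0]=3 [OK]
13. LOAD T1 → mem=4 r[T1]=4 [LOAD]
14. CAS T1 → mem=5 r[T1]=4 [OK]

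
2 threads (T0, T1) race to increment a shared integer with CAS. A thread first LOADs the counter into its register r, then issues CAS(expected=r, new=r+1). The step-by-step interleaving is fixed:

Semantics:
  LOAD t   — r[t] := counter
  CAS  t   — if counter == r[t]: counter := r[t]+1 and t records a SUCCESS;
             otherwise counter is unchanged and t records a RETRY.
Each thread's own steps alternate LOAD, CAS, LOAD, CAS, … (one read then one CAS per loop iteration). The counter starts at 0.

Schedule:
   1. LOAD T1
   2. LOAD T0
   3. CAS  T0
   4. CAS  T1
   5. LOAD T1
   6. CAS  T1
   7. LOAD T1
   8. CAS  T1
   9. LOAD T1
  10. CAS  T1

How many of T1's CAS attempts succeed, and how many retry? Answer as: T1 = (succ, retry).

T1 = (3, 1)

#1 T1 reads 0
#2 T0 reads 0
#3 T0 CAS(0→1) writes; counter now 1
#4 T1 CAS(0→1) fails; counter now 1
#5 T1 reads 1
#6 T1 CAS(1→2) writes; counter now 2
#7 T1 reads 2
#8 T1 CAS(2→3) writes; counter now 3
#9 T1 reads 3
#10 T1 CAS(3→4) writes; counter now 4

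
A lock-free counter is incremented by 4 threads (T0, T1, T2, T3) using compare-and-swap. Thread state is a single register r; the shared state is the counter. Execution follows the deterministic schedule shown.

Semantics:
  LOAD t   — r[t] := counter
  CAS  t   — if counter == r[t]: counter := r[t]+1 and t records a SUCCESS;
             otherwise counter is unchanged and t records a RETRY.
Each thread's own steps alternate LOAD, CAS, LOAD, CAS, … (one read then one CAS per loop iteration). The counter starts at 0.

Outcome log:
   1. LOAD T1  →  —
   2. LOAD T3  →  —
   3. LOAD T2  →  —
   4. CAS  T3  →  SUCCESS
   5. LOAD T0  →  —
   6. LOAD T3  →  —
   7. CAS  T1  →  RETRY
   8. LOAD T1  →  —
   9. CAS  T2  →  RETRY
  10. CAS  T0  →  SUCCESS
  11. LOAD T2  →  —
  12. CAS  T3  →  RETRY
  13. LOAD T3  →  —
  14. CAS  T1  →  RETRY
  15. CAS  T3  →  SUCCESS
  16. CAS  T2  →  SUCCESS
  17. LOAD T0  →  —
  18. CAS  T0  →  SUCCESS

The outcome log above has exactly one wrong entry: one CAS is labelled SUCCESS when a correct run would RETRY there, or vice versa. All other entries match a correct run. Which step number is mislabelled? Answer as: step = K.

Re-executing:
#1 T1 reads 0
#2 T3 reads 0
#3 T2 reads 0
#4 T3 CAS(0→1) writes; counter now 1
#5 T0 reads 1
#6 T3 reads 1
#7 T1 CAS(0→1) fails; counter now 1
#8 T1 reads 1
#9 T2 CAS(0→1) fails; counter now 1
#10 T0 CAS(1→2) writes; counter now 2
#11 T2 reads 2
#12 T3 CAS(1→2) fails; counter now 2
#13 T3 reads 2
#14 T1 CAS(1→2) fails; counter now 2
#15 T3 CAS(2→3) writes; counter now 3
#16 T2 CAS(2→3) fails; counter now 3
#17 T0 reads 3
#18 T0 CAS(3→4) writes; counter now 4
Flip is step 16.

step = 16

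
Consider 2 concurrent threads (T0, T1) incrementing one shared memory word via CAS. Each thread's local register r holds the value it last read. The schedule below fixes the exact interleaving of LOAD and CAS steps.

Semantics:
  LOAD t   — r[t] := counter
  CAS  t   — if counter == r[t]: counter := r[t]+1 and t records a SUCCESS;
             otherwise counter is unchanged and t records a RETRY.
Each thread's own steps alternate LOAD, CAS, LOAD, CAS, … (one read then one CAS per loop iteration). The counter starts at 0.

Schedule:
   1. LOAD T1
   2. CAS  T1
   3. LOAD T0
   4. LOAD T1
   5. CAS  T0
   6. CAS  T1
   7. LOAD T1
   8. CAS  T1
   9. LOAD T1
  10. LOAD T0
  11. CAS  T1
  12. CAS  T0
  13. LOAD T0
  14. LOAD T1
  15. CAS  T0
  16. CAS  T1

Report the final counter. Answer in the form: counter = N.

counter = 5

1. LOAD T1 → mem=0 r[T1]=0 [LOAD]
2. CAS T1 → mem=1 r[T1]=0 [OK]
3. LOAD T0 → mem=1 r[T0]=1 [LOAD]
4. LOAD T1 → mem=1 r[T1]=1 [LOAD]
5. CAS T0 → mem=2 r[T0]=1 [OK]
6. CAS T1 → mem=2 r[T1]=1 [RETRY]
7. LOAD T1 → mem=2 r[T1]=2 [LOAD]
8. CAS T1 → mem=3 r[T1]=2 [OK]
9. LOAD T1 → mem=3 r[T1]=3 [LOAD]
10. LOAD T0 → mem=3 r[T0]=3 [LOAD]
11. CAS T1 → mem=4 r[T1]=3 [OK]
12. CAS T0 → mem=4 r[T0]=3 [RETRY]
13. LOAD T0 → mem=4 r[T0]=4 [LOAD]
14. LOAD T1 → mem=4 r[T1]=4 [LOAD]
15. CAS T0 → mem=5 r[T0]=4 [OK]
16. CAS T1 → mem=5 r[T1]=4 [RETRY]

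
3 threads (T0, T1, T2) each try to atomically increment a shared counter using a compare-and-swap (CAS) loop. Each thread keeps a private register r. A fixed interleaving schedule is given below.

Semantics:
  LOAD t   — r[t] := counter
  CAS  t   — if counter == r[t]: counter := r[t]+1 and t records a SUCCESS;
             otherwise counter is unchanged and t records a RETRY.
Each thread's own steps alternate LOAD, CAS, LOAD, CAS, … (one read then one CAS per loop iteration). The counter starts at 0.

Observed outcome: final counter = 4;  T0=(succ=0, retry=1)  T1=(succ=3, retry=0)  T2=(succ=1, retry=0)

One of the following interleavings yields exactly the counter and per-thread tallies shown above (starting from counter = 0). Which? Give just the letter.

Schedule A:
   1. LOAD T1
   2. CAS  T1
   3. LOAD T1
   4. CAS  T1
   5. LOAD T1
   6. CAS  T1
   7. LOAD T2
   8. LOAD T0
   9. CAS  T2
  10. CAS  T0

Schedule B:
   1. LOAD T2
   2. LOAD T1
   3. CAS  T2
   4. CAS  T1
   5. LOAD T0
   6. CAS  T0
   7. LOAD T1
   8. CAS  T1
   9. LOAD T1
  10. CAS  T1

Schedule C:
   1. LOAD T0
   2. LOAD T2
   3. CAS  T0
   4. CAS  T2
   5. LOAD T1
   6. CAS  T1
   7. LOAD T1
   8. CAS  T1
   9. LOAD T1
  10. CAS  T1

A

Tracing schedule A:
[1] T1.load  rd  (counter 0, T1.r 0)
[2] T1.cas  hit  (counter 1, T1.r 0)
[3] T1.load  rd  (counter 1, T1.r 1)
[4] T1.cas  hit  (counter 2, T1.r 1)
[5] T1.load  rd  (counter 2, T1.r 2)
[6] T1.cas  hit  (counter 3, T1.r 2)
[7] T2.load  rd  (counter 3, T2.r 3)
[8] T0.load  rd  (counter 3, T0.r 3)
[9] T2.cas  hit  (counter 4, T2.r 3)
[10] T0.cas  miss  (counter 4, T0.r 3)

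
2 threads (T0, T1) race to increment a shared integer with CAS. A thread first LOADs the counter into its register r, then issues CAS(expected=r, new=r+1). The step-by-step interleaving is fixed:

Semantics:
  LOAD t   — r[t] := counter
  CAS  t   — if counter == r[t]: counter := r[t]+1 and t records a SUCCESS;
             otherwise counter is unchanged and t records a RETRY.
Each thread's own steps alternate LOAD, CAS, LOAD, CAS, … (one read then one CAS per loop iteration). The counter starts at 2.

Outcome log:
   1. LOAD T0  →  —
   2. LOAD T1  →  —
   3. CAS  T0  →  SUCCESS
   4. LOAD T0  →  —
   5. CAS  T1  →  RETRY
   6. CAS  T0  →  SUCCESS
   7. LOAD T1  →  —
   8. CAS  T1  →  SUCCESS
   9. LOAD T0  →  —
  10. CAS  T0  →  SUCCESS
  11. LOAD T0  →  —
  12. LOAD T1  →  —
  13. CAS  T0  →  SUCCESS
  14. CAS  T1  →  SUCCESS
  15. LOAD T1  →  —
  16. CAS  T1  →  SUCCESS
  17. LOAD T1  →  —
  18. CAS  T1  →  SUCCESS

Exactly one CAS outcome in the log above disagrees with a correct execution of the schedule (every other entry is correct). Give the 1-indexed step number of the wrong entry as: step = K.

Reference trace:
   1) LOAD T0:  M=2  r_T0=2
   2) LOAD T1:  M=2  r_T1=2
   3) CAS  T0:  M=3  r_T0=2 ✓
   4) LOAD T0:  M=3  r_T0=3
   5) CAS  T1:  M=3  r_T1=2 ✗
   6) CAS  T0:  M=4  r_T0=3 ✓
   7) LOAD T1:  M=4  r_T1=4
   8) CAS  T1:  M=5  r_T1=4 ✓
   9) LOAD T0:  M=5  r_T0=5
  10) CAS  T0:  M=6  r_T0=5 ✓
  11) LOAD T0:  M=6  r_T0=6
  12) LOAD T1:  M=6  r_T1=6
  13) CAS  T0:  M=7  r_T0=6 ✓
  14) CAS  T1:  M=7  r_T1=6 ✗
  15) LOAD T1:  M=7  r_T1=7
  16) CAS  T1:  M=8  r_T1=7 ✓
  17) LOAD T1:  M=8  r_T1=8
  18) CAS  T1:  M=9  r_T1=8 ✓
Log disagrees first at step 14.

step = 14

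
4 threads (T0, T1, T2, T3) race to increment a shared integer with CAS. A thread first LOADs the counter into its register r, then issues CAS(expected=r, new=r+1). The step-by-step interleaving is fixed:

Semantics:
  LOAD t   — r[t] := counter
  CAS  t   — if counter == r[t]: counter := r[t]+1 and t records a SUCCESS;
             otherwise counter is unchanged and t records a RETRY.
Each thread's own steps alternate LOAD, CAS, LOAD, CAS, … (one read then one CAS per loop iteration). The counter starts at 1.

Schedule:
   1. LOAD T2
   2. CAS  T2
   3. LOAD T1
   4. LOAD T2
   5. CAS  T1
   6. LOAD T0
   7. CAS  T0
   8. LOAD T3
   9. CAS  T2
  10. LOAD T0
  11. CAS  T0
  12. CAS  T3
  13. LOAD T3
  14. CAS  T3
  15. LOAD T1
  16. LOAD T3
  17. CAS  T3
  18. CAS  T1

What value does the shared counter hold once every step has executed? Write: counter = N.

counter = 7

   1) LOAD T2:  M=1  r_T2=1
   2) CAS  T2:  M=2  r_T2=1 ✓
   3) LOAD T1:  M=2  r_T1=2
   4) LOAD T2:  M=2  r_T2=2
   5) CAS  T1:  M=3  r_T1=2 ✓
   6) LOAD T0:  M=3  r_T0=3
   7) CAS  T0:  M=4  r_T0=3 ✓
   8) LOAD T3:  M=4  r_T3=4
   9) CAS  T2:  M=4  r_T2=2 ✗
  10) LOAD T0:  M=4  r_T0=4
  11) CAS  T0:  M=5  r_T0=4 ✓
  12) CAS  T3:  M=5  r_T3=4 ✗
  13) LOAD T3:  M=5  r_T3=5
  14) CAS  T3:  M=6  r_T3=5 ✓
  15) LOAD T1:  M=6  r_T1=6
  16) LOAD T3:  M=6  r_T3=6
  17) CAS  T3:  M=7  r_T3=6 ✓
  18) CAS  T1:  M=7  r_T1=6 ✗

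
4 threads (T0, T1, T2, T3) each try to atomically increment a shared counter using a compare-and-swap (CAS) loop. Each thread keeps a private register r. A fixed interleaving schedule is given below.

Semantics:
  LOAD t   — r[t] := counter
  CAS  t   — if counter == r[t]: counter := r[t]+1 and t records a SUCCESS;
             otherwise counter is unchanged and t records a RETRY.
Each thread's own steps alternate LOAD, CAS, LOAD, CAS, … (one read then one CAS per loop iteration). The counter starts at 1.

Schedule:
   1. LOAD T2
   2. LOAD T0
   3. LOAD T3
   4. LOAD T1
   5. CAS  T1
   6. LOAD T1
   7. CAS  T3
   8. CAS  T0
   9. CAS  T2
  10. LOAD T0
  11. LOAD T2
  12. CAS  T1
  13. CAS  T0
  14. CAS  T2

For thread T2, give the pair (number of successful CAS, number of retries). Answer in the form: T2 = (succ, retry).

step 1: T2 LOAD ⇒ load; ctr=1 reg=1
step 2: T0 LOAD ⇒ load; ctr=1 reg=1
step 3: T3 LOAD ⇒ load; ctr=1 reg=1
step 4: T1 LOAD ⇒ load; ctr=1 reg=1
step 5: T1 CAS ⇒ ok; ctr=2 reg=1
step 6: T1 LOAD ⇒ load; ctr=2 reg=2
step 7: T3 CAS ⇒ retry; ctr=2 reg=1
step 8: T0 CAS ⇒ retry; ctr=2 reg=1
step 9: T2 CAS ⇒ retry; ctr=2 reg=1
step 10: T0 LOAD ⇒ load; ctr=2 reg=2
step 11: T2 LOAD ⇒ load; ctr=2 reg=2
step 12: T1 CAS ⇒ ok; ctr=3 reg=2
step 13: T0 CAS ⇒ retry; ctr=3 reg=2
step 14: T2 CAS ⇒ retry; ctr=3 reg=2

T2 = (0, 2)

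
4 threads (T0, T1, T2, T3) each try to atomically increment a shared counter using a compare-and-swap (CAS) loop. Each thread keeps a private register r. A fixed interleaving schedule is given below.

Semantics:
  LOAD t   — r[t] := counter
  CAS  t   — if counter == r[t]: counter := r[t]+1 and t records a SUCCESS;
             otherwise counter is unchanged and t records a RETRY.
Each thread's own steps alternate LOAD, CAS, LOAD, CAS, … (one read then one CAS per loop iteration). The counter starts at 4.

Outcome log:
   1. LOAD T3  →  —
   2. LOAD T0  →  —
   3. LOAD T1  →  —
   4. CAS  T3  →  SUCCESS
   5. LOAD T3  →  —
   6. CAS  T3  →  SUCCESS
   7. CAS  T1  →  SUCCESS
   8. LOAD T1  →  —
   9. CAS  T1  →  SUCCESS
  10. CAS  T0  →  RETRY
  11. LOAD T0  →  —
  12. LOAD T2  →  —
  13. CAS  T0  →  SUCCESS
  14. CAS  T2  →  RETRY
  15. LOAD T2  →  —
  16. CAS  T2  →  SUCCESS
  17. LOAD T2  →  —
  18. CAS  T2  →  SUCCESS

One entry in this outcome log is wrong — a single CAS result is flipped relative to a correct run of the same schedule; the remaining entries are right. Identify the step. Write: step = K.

step = 7

Correct run:
#1 T3 reads 4
#2 T0 reads 4
#3 T1 reads 4
#4 T3 CAS(4→5) writes; counter now 5
#5 T3 reads 5
#6 T3 CAS(5→6) writes; counter now 6
#7 T1 CAS(4→5) fails; counter now 6
#8 T1 reads 6
#9 T1 CAS(6→7) writes; counter now 7
#10 T0 CAS(4→5) fails; counter now 7
#11 T0 reads 7
#12 T2 reads 7
#13 T0 CAS(7→8) writes; counter now 8
#14 T2 CAS(7→8) fails; counter now 8
#15 T2 reads 8
#16 T2 CAS(8→9) writes; counter now 9
#17 T2 reads 9
#18 T2 CAS(9→10) writes; counter now 10
Mismatch at 7.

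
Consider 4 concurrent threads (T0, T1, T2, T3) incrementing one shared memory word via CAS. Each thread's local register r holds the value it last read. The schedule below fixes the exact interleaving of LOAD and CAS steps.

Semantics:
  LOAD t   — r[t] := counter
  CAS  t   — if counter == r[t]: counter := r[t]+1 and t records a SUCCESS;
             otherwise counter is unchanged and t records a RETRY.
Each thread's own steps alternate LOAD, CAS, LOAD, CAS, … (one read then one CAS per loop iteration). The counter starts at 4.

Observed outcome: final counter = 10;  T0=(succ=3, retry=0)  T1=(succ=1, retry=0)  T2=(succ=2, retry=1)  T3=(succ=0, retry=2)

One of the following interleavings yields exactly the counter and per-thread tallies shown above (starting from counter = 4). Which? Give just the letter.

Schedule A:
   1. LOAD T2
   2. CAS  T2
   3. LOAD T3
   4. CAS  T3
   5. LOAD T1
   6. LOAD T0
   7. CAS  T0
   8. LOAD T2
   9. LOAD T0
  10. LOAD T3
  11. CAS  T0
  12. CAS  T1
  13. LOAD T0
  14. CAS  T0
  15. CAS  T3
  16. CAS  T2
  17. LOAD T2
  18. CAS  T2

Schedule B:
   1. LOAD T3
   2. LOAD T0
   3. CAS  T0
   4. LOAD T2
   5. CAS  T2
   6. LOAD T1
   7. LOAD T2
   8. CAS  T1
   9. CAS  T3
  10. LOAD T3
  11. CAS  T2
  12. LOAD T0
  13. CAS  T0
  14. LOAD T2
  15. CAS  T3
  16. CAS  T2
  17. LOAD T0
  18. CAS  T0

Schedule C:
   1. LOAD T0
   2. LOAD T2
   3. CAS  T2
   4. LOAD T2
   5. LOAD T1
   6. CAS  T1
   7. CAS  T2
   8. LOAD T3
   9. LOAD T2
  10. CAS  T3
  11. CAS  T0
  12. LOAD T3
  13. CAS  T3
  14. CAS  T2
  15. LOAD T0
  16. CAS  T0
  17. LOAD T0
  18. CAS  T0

Run B:
   1) LOAD T3:  M=4  r_T3=4
   2) LOAD T0:  M=4  r_T0=4
   3) CAS  T0:  M=5  r_T0=4 ✓
   4) LOAD T2:  M=5  r_T2=5
   5) CAS  T2:  M=6  r_T2=5 ✓
   6) LOAD T1:  M=6  r_T1=6
   7) LOAD T2:  M=6  r_T2=6
   8) CAS  T1:  M=7  r_T1=6 ✓
   9) CAS  T3:  M=7  r_T3=4 ✗
  10) LOAD T3:  M=7  r_T3=7
  11) CAS  T2:  M=7  r_T2=6 ✗
  12) LOAD T0:  M=7  r_T0=7
  13) CAS  T0:  M=8  r_T0=7 ✓
  14) LOAD T2:  M=8  r_T2=8
  15) CAS  T3:  M=8  r_T3=7 ✗
  16) CAS  T2:  M=9  r_T2=8 ✓
  17) LOAD T0:  M=9  r_T0=9
  18) CAS  T0:  M=10  r_T0=9 ✓

B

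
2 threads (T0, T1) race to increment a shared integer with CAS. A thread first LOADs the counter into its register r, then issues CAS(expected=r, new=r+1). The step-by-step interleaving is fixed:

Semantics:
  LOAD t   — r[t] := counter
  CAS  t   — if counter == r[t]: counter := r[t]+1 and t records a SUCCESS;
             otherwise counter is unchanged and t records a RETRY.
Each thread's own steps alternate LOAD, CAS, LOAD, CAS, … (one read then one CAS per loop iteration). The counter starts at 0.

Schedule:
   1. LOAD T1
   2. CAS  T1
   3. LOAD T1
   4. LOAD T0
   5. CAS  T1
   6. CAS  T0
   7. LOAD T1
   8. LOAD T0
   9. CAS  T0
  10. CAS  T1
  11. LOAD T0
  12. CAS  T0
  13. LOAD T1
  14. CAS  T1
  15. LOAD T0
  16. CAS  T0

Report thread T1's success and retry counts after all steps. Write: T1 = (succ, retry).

T1 = (3, 1)

1. LOAD T1 → mem=0 r[T1]=0 [LOAD]
2. CAS T1 → mem=1 r[T1]=0 [OK]
3. LOAD T1 → mem=1 r[T1]=1 [LOAD]
4. LOAD T0 → mem=1 r[T0]=1 [LOAD]
5. CAS T1 → mem=2 r[T1]=1 [OK]
6. CAS T0 → mem=2 r[T0]=1 [RETRY]
7. LOAD T1 → mem=2 r[T1]=2 [LOAD]
8. LOAD T0 → mem=2 r[T0]=2 [LOAD]
9. CAS T0 → mem=3 r[T0]=2 [OK]
10. CAS T1 → mem=3 r[T1]=2 [RETRY]
11. LOAD T0 → mem=3 r[T0]=3 [LOAD]
12. CAS T0 → mem=4 r[T0]=3 [OK]
13. LOAD T1 → mem=4 r[T1]=4 [LOAD]
14. CAS T1 → mem=5 r[T1]=4 [OK]
15. LOAD T0 → mem=5 r[T0]=5 [LOAD]
16. CAS T0 → mem=6 r[T0]=5 [OK]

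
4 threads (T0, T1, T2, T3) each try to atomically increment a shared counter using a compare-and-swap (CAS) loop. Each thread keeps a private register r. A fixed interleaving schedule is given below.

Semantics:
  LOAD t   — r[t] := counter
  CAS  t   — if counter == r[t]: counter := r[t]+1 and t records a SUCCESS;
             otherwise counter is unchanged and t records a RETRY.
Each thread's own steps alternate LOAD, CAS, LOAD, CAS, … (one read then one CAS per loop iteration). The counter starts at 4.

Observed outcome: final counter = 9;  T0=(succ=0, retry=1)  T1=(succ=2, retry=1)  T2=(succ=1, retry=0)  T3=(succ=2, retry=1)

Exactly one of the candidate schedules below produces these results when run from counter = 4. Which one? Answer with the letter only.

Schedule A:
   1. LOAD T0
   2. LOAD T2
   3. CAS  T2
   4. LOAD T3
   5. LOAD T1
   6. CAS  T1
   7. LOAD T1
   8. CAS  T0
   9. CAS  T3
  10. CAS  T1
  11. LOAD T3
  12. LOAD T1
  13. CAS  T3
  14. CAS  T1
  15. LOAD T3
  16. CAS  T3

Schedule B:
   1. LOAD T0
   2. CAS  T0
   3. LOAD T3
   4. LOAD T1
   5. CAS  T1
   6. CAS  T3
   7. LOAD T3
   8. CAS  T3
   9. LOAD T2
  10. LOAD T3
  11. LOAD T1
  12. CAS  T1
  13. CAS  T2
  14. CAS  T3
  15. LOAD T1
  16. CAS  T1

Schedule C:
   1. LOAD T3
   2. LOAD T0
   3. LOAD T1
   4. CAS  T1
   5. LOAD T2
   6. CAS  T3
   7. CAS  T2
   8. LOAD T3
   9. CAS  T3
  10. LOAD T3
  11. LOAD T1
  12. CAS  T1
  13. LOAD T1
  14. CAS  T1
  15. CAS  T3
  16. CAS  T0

A

Tracing schedule A:
1. LOAD T0 → mem=4 r[T0]=4 [LOAD]
2. LOAD T2 → mem=4 r[T2]=4 [LOAD]
3. CAS T2 → mem=5 r[T2]=4 [OK]
4. LOAD T3 → mem=5 r[T3]=5 [LOAD]
5. LOAD T1 → mem=5 r[T1]=5 [LOAD]
6. CAS T1 → mem=6 r[T1]=5 [OK]
7. LOAD T1 → mem=6 r[T1]=6 [LOAD]
8. CAS T0 → mem=6 r[T0]=4 [RETRY]
9. CAS T3 → mem=6 r[T3]=5 [RETRY]
10. CAS T1 → mem=7 r[T1]=6 [OK]
11. LOAD T3 → mem=7 r[T3]=7 [LOAD]
12. LOAD T1 → mem=7 r[T1]=7 [LOAD]
13. CAS T3 → mem=8 r[T3]=7 [OK]
14. CAS T1 → mem=8 r[T1]=7 [RETRY]
15. LOAD T3 → mem=8 r[T3]=8 [LOAD]
16. CAS T3 → mem=9 r[T3]=8 [OK]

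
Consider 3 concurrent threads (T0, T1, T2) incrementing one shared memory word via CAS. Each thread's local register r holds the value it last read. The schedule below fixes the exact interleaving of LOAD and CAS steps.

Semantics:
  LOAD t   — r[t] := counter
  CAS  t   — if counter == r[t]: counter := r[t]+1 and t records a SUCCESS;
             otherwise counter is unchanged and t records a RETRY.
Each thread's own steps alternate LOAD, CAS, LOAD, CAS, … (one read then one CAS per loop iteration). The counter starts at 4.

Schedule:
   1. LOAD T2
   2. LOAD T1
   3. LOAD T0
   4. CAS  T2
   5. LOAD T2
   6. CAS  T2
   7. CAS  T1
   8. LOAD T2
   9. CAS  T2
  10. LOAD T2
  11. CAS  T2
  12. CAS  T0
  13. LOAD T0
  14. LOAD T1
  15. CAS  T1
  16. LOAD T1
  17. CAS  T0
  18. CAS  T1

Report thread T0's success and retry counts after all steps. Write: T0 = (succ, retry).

T0 = (0, 2)

#1 T2 reads 4
#2 T1 reads 4
#3 T0 reads 4
#4 T2 CAS(4→5) writes; counter now 5
#5 T2 reads 5
#6 T2 CAS(5→6) writes; counter now 6
#7 T1 CAS(4→5) fails; counter now 6
#8 T2 reads 6
#9 T2 CAS(6→7) writes; counter now 7
#10 T2 reads 7
#11 T2 CAS(7→8) writes; counter now 8
#12 T0 CAS(4→5) fails; counter now 8
#13 T0 reads 8
#14 T1 reads 8
#15 T1 CAS(8→9) writes; counter now 9
#16 T1 reads 9
#17 T0 CAS(8→9) fails; counter now 9
#18 T1 CAS(9→10) writes; counter now 10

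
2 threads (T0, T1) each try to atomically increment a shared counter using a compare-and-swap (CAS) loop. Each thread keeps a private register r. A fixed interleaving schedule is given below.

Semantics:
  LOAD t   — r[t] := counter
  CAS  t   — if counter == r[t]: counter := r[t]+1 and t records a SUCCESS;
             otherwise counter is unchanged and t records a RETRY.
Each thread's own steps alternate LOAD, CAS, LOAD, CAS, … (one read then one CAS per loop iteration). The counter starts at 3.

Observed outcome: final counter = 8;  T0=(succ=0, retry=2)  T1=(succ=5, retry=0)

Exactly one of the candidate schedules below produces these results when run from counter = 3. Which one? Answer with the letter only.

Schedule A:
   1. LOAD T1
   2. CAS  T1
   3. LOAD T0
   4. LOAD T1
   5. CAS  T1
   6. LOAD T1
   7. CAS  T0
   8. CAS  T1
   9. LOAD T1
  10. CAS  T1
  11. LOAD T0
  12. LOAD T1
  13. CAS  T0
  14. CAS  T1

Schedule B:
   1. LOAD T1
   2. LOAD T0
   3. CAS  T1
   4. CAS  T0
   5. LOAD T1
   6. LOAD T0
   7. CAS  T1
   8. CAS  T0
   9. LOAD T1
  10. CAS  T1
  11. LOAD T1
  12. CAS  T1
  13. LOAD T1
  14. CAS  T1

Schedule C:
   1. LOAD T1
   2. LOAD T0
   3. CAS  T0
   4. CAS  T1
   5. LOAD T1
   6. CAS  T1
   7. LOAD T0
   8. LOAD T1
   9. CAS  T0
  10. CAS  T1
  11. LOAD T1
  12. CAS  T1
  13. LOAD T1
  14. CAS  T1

Tracing schedule B:
#1 T1 reads 3
#2 T0 reads 3
#3 T1 CAS(3→4) writes; counter now 4
#4 T0 CAS(3→4) fails; counter now 4
#5 T1 reads 4
#6 T0 reads 4
#7 T1 CAS(4→5) writes; counter now 5
#8 T0 CAS(4→5) fails; counter now 5
#9 T1 reads 5
#10 T1 CAS(5→6) writes; counter now 6
#11 T1 reads 6
#12 T1 CAS(6→7) writes; counter now 7
#13 T1 reads 7
#14 T1 CAS(7→8) writes; counter now 8

B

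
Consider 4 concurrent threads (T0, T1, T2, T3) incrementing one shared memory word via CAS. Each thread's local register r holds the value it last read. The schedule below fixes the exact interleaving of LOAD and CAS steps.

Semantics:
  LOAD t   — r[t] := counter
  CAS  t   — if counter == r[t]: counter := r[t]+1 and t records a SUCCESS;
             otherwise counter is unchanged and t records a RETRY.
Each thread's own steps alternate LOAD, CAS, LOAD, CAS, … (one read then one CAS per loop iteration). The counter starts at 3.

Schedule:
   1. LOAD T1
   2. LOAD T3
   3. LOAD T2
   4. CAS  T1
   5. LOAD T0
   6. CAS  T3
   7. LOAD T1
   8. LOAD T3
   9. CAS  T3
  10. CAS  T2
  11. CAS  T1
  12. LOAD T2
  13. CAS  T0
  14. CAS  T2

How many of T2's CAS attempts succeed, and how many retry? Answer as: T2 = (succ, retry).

T1 LOAD — after: cnt=3, r=3 — load
T3 LOAD — after: cnt=3, r=3 — load
T2 LOAD — after: cnt=3, r=3 — load
T1 CAS — after: cnt=4, r=3 — ok
T0 LOAD — after: cnt=4, r=4 — load
T3 CAS — after: cnt=4, r=3 — retry
T1 LOAD — after: cnt=4, r=4 — load
T3 LOAD — after: cnt=4, r=4 — load
T3 CAS — after: cnt=5, r=4 — ok
T2 CAS — after: cnt=5, r=3 — retry
T1 CAS — after: cnt=5, r=4 — retry
T2 LOAD — after: cnt=5, r=5 — load
T0 CAS — after: cnt=5, r=4 — retry
T2 CAS — after: cnt=6, r=5 — ok

T2 = (1, 1)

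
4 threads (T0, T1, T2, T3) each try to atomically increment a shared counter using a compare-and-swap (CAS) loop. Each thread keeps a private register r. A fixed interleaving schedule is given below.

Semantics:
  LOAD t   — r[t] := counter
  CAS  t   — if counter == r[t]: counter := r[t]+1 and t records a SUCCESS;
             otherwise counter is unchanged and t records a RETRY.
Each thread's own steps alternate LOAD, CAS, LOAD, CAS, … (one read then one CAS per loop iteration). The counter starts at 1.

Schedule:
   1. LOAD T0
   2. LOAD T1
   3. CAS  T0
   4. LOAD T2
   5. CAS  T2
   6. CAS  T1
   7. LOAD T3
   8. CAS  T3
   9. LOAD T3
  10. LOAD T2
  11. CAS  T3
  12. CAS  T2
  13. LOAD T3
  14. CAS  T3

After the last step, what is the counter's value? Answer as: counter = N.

counter = 6

#1 T0 reads 1
#2 T1 reads 1
#3 T0 CAS(1→2) writes; counter now 2
#4 T2 reads 2
#5 T2 CAS(2→3) writes; counter now 3
#6 T1 CAS(1→2) fails; counter now 3
#7 T3 reads 3
#8 T3 CAS(3→4) writes; counter now 4
#9 T3 reads 4
#10 T2 reads 4
#11 T3 CAS(4→5) writes; counter now 5
#12 T2 CAS(4→5) fails; counter now 5
#13 T3 reads 5
#14 T3 CAS(5→6) writes; counter now 6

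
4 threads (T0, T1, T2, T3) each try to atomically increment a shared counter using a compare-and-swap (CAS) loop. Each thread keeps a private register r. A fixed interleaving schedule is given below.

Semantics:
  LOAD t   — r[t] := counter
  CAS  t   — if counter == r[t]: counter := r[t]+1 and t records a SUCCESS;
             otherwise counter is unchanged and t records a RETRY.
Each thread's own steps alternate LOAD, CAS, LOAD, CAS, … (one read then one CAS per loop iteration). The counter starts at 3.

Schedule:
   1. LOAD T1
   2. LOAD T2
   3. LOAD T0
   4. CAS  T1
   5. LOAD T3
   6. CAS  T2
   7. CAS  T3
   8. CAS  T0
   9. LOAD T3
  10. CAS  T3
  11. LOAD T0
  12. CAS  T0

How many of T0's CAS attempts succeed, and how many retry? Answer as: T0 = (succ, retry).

T0 = (1, 1)

#1 T1 reads 3
#2 T2 reads 3
#3 T0 reads 3
#4 T1 CAS(3→4) writes; counter now 4
#5 T3 reads 4
#6 T2 CAS(3→4) fails; counter now 4
#7 T3 CAS(4→5) writes; counter now 5
#8 T0 CAS(3→4) fails; counter now 5
#9 T3 reads 5
#10 T3 CAS(5→6) writes; counter now 6
#11 T0 reads 6
#12 T0 CAS(6→7) writes; counter now 7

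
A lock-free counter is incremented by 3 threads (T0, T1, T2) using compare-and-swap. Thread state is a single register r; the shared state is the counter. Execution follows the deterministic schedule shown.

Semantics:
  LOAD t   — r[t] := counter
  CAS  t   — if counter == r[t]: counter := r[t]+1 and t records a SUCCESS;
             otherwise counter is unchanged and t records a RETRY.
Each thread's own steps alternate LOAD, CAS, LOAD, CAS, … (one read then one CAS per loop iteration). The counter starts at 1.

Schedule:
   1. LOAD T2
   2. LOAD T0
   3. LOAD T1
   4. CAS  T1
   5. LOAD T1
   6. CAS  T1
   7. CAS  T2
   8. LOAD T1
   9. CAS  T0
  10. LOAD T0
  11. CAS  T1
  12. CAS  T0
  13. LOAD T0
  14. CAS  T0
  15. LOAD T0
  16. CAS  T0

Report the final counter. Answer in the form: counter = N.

counter = 6

T2 LOAD — after: cnt=1, r=1 — load
T0 LOAD — after: cnt=1, r=1 — load
T1 LOAD — after: cnt=1, r=1 — load
T1 CAS — after: cnt=2, r=1 — ok
T1 LOAD — after: cnt=2, r=2 — load
T1 CAS — after: cnt=3, r=2 — ok
T2 CAS — after: cnt=3, r=1 — retry
T1 LOAD — after: cnt=3, r=3 — load
T0 CAS — after: cnt=3, r=1 — retry
T0 LOAD — after: cnt=3, r=3 — load
T1 CAS — after: cnt=4, r=3 — ok
T0 CAS — after: cnt=4, r=3 — retry
T0 LOAD — after: cnt=4, r=4 — load
T0 CAS — after: cnt=5, r=4 — ok
T0 LOAD — after: cnt=5, r=5 — load
T0 CAS — after: cnt=6, r=5 — ok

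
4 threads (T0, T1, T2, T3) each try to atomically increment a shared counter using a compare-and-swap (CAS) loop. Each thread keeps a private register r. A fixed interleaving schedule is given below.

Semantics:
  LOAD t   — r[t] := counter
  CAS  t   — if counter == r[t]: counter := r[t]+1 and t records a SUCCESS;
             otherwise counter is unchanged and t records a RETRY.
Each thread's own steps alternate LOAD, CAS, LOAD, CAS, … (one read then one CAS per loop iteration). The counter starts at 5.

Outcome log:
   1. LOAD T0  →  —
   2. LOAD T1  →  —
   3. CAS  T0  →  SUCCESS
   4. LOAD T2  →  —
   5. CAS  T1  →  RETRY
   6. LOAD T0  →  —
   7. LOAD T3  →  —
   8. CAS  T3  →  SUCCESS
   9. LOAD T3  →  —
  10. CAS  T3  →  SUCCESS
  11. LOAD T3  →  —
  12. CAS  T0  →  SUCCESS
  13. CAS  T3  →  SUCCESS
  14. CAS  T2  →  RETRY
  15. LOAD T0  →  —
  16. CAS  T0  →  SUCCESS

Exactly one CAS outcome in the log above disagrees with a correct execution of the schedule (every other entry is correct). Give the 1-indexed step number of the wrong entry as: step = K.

Correct run:
T0 LOAD — after: cnt=5, r=5 — load
T1 LOAD — after: cnt=5, r=5 — load
T0 CAS — after: cnt=6, r=5 — ok
T2 LOAD — after: cnt=6, r=6 — load
T1 CAS — after: cnt=6, r=5 — retry
T0 LOAD — after: cnt=6, r=6 — load
T3 LOAD — after: cnt=6, r=6 — load
T3 CAS — after: cnt=7, r=6 — ok
T3 LOAD — after: cnt=7, r=7 — load
T3 CAS — after: cnt=8, r=7 — ok
T3 LOAD — after: cnt=8, r=8 — load
T0 CAS — after: cnt=8, r=6 — retry
T3 CAS — after: cnt=9, r=8 — ok
T2 CAS — after: cnt=9, r=6 — retry
T0 LOAD — after: cnt=9, r=9 — load
T0 CAS — after: cnt=10, r=9 — ok
Log disagrees first at step 12.

step = 12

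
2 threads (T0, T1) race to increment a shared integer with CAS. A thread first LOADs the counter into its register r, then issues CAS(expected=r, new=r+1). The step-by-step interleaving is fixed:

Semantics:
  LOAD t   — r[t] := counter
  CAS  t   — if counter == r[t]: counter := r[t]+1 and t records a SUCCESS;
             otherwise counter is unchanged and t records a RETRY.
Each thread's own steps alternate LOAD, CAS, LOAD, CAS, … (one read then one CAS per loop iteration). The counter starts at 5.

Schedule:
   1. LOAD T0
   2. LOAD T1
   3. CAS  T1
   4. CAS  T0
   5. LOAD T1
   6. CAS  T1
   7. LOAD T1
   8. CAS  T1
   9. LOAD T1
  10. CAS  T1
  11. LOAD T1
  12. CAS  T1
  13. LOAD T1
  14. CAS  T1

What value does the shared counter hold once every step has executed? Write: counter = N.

counter = 11

1. LOAD T0 → mem=5 r[T0]=5 [LOAD]
2. LOAD T1 → mem=5 r[T1]=5 [LOAD]
3. CAS T1 → mem=6 r[T1]=5 [OK]
4. CAS T0 → mem=6 r[T0]=5 [RETRY]
5. LOAD T1 → mem=6 r[T1]=6 [LOAD]
6. CAS T1 → mem=7 r[T1]=6 [OK]
7. LOAD T1 → mem=7 r[T1]=7 [LOAD]
8. CAS T1 → mem=8 r[T1]=7 [OK]
9. LOAD T1 → mem=8 r[T1]=8 [LOAD]
10. CAS T1 → mem=9 r[T1]=8 [OK]
11. LOAD T1 → mem=9 r[T1]=9 [LOAD]
12. CAS T1 → mem=10 r[T1]=9 [OK]
13. LOAD T1 → mem=10 r[T1]=10 [LOAD]
14. CAS T1 → mem=11 r[T1]=10 [OK]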